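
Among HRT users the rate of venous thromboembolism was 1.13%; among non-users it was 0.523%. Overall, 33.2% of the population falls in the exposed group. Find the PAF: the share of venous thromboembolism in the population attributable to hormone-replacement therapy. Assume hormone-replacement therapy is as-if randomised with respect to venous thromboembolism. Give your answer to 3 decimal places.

PAF ≈ 0.278

p₁ = 0.0113, p₀ = 0.00523.
Overall risk P(Y=1) = π·p₁ + (1−π)·p₀ = 0.332×0.0113 + 0.668×0.00523 = 0.0072452.
Under exogeneity, PAF = [P(Y=1) − p₀] / P(Y=1).
PAF = (0.0072452 − 0.00523) / 0.0072452 ≈ 0.2781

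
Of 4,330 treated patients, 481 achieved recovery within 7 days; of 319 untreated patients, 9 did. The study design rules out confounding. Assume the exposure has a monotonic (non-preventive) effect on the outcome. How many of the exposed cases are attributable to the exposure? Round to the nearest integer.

p₁ = P(outcome | exposed) = 481/4330 = 0.11109
p₀ = P(outcome | unexposed) = 9/319 = 0.028213
PN = (p₁ − p₀)/p₁ = (0.11109 − 0.028213) / 0.11109 ≈ 0.74602.
Attributable cases ≈ PN × (exposed cases) = 0.74602 × 481 ≈ 358.84.

about 359 cases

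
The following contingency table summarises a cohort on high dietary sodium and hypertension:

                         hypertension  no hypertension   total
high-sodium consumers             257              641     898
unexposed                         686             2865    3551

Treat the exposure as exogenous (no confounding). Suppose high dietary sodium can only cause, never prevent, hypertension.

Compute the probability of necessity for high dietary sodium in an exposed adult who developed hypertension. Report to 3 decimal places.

p₁ = P(outcome | exposed) = 257/898 = 0.28619
p₀ = P(outcome | unexposed) = 686/3551 = 0.19319
Under exogeneity and monotonicity, PN = (p₁ − p₀)/p₁.
PN = (0.28619 − 0.19319) / 0.28619 ≈ 0.3250

PN ≈ 0.325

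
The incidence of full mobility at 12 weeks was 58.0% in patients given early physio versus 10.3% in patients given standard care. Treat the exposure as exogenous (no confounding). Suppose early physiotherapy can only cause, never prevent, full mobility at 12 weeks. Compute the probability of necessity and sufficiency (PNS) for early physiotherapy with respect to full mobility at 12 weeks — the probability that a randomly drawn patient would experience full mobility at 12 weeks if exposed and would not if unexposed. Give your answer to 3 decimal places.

PNS ≈ 0.477

p₁ = 0.58, p₀ = 0.103.
Under exogeneity and monotonicity, PNS = p₁ − p₀.
PNS = 0.58 − 0.103 = 0.477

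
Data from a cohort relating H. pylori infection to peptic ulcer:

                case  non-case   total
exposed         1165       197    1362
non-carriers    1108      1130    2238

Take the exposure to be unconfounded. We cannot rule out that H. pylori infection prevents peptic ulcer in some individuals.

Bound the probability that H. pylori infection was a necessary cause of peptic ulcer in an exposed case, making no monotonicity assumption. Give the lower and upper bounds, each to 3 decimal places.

p₁ = P(outcome | exposed) = 1165/1362 = 0.85536
p₀ = P(outcome | unexposed) = 1108/2238 = 0.49508
Under exogeneity alone the bounds on PN are max{0,(p₁−p₀)/p₁} ≤ PN ≤ min{1,(1−p₀)/p₁}.
  lower = (p₁ − p₀)/p₁ = 0.36027 / 0.85536 ≈ 0.4212
  upper = min{1, (1 − p₀)/p₁} = 0.50492 / 0.85536 ≈ 0.5903

0.421 ≤ PN ≤ 0.590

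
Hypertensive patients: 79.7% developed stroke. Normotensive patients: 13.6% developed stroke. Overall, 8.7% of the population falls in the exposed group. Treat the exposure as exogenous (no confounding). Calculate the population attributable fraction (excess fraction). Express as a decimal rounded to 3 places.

PAF ≈ 0.297

p₁ = 0.797, p₀ = 0.136.
Overall risk P(Y=1) = π·p₁ + (1−π)·p₀ = 0.087×0.797 + 0.913×0.136 = 0.19351.
Under exogeneity, PAF = [P(Y=1) − p₀] / P(Y=1).
PAF = (0.19351 − 0.136) / 0.19351 ≈ 0.2972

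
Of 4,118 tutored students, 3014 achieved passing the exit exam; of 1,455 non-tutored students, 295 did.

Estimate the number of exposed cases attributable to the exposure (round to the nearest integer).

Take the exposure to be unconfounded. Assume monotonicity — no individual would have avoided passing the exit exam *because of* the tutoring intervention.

about 2179 cases

p₁ = P(outcome | exposed) = 3014/4118 = 0.73191
p₀ = P(outcome | unexposed) = 295/1455 = 0.20275
PN = (p₁ − p₀)/p₁ = (0.73191 − 0.20275) / 0.73191 ≈ 0.72299.
Attributable cases ≈ PN × (exposed cases) = 0.72299 × 3014 ≈ 2179.08.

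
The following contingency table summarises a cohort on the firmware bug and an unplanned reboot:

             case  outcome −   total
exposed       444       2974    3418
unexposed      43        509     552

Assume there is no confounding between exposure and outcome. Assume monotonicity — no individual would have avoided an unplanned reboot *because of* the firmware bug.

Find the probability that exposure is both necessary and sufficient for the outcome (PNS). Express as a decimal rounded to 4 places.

p₁ = P(outcome | exposed) = 444/3418 = 0.1299
p₀ = P(outcome | unexposed) = 43/552 = 0.077899
Under exogeneity and monotonicity, PNS = p₁ − p₀.
PNS = 0.1299 − 0.077899 = 0.052002

PNS ≈ 0.0520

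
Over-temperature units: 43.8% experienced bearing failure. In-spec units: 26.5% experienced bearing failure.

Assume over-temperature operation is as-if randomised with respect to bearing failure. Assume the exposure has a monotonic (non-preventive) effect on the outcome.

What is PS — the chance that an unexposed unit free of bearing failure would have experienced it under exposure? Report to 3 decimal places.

PS ≈ 0.235

p₁ = 0.438, p₀ = 0.265.
Under exogeneity and monotonicity, PS = (p₁ − p₀) / (1 − p₀).
PS = (0.438 − 0.265) / (1 − 0.265) = 0.173 / 0.735 ≈ 0.2354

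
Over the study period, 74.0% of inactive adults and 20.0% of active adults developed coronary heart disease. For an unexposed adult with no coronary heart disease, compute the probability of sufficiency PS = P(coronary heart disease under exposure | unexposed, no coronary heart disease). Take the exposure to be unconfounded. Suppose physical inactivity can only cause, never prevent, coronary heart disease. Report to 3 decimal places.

p₁ = 0.74, p₀ = 0.2.
Under exogeneity and monotonicity, PS = (p₁ − p₀) / (1 − p₀).
PS = (0.74 − 0.2) / (1 − 0.2) = 0.54 / 0.8 ≈ 0.6750

PS ≈ 0.675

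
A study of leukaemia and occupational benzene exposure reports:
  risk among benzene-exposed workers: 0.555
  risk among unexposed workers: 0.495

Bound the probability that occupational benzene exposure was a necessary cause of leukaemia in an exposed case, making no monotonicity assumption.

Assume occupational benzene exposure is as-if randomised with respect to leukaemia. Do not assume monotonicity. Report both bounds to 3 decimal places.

Let p₁ = 0.555, p₀ = 0.495.
Under exogeneity alone the bounds on PN are max{0,(p₁−p₀)/p₁} ≤ PN ≤ min{1,(1−p₀)/p₁}.
  lower = (p₁ − p₀)/p₁ = 0.06 / 0.555 ≈ 0.1081
  upper = min{1, (1 − p₀)/p₁} = 0.505 / 0.555 ≈ 0.9099

0.108 ≤ PN ≤ 0.910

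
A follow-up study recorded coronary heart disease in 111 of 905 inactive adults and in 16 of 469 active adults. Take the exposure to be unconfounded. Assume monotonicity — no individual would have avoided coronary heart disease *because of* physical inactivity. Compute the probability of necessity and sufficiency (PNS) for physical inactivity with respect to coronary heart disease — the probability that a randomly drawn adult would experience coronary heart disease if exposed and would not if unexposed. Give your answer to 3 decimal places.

PNS ≈ 0.089

p₁ = P(outcome | exposed) = 111/905 = 0.12265
p₀ = P(outcome | unexposed) = 16/469 = 0.034115
Under exogeneity and monotonicity, PNS = p₁ − p₀.
PNS = 0.12265 − 0.034115 = 0.088537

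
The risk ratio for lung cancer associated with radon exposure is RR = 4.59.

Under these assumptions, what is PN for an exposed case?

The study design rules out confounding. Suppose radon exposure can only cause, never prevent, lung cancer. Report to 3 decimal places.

Under exogeneity and monotonicity, PN = (RR − 1) / RR = 1 − 1/RR.
PN = (4.59 − 1) / 4.59 = 3.59 / 4.59 ≈ 0.7821

PN ≈ 0.782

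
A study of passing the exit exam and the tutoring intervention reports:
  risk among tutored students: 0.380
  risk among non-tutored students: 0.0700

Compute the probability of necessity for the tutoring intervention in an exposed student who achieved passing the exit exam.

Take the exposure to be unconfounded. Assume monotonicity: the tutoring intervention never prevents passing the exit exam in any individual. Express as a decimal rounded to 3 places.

PN ≈ 0.816

Let p₁ = 0.38, p₀ = 0.07.
Under exogeneity and monotonicity, PN = (p₁ − p₀) / p₁.
PN = (0.38 − 0.07) / 0.38 = 0.31 / 0.38 ≈ 0.8158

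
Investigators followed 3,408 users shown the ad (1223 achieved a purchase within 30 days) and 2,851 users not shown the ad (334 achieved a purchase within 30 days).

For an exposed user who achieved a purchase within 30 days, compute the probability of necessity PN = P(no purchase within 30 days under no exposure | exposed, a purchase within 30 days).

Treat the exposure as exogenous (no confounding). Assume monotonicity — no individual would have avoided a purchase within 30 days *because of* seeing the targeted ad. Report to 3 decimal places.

p₁ = P(outcome | exposed) = 1223/3408 = 0.35886
p₀ = P(outcome | unexposed) = 334/2851 = 0.11715
Under exogeneity and monotonicity, PN = (p₁ − p₀) / p₁.
PN = (0.35886 − 0.11715) / 0.35886 = 0.24171 / 0.35886 ≈ 0.6735

PN ≈ 0.674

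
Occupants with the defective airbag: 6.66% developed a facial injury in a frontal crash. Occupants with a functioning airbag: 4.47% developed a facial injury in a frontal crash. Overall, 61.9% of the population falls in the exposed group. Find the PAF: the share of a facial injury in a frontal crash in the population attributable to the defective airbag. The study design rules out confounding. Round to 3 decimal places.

p₁ = 0.0666, p₀ = 0.0447.
Overall risk P(Y=1) = π·p₁ + (1−π)·p₀ = 0.619×0.0666 + 0.381×0.0447 = 0.058256.
Under exogeneity, PAF = [P(Y=1) − p₀] / P(Y=1).
PAF = (0.058256 − 0.0447) / 0.058256 ≈ 0.2327

PAF ≈ 0.233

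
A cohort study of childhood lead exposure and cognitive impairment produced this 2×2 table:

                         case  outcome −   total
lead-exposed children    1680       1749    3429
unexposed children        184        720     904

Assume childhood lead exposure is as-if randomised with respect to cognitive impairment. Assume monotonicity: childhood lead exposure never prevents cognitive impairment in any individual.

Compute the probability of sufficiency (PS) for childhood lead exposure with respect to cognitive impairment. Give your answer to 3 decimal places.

PS ≈ 0.360

p₁ = P(outcome | exposed) = 1680/3429 = 0.48994
p₀ = P(outcome | unexposed) = 184/904 = 0.20354
Under exogeneity and monotonicity, PS = (p₁ − p₀) / (1 − p₀).
PS = (0.48994 − 0.20354) / (1 − 0.20354) = 0.2864 / 0.79646 ≈ 0.3596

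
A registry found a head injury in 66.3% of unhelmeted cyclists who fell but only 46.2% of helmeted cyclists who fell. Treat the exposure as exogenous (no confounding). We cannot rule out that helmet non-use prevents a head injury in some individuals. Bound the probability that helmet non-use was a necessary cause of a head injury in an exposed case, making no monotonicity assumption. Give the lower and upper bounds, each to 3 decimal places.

0.303 ≤ PN ≤ 0.811

p₁ = 0.663, p₀ = 0.462.
Under exogeneity alone the bounds on PN are max{0,(p₁−p₀)/p₁} ≤ PN ≤ min{1,(1−p₀)/p₁}.
  lower = (p₁ − p₀)/p₁ = 0.201 / 0.663 ≈ 0.3032
  upper = min{1, (1 − p₀)/p₁} = 0.538 / 0.663 ≈ 0.8115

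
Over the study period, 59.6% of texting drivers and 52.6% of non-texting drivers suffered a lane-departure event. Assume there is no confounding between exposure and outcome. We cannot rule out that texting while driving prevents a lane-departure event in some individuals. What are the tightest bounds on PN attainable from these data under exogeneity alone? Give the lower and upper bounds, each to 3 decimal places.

p₁ = 0.596, p₀ = 0.526.
Under exogeneity alone the bounds on PN are max{0,(p₁−p₀)/p₁} ≤ PN ≤ min{1,(1−p₀)/p₁}.
  lower = (p₁ − p₀)/p₁ = 0.07 / 0.596 ≈ 0.1174
  upper = min{1, (1 − p₀)/p₁} = 0.474 / 0.596 ≈ 0.7953

0.117 ≤ PN ≤ 0.795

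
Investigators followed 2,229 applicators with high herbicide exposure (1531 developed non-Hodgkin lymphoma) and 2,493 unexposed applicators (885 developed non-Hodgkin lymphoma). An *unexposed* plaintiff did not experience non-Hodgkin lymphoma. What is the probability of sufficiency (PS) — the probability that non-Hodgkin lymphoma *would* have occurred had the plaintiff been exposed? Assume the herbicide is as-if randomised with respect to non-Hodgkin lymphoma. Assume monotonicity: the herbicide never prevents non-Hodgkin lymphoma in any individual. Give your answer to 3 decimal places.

PS ≈ 0.515

p₁ = P(outcome | exposed) = 1531/2229 = 0.68686
p₀ = P(outcome | unexposed) = 885/2493 = 0.35499
Under exogeneity and monotonicity, PS = (p₁ − p₀) / (1 − p₀).
PS = (0.68686 − 0.35499) / (1 − 0.35499) = 0.33186 / 0.64501 ≈ 0.5145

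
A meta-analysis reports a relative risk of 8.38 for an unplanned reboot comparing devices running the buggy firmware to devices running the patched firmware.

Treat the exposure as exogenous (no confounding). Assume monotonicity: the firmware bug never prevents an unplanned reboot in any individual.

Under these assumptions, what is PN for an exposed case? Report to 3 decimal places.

PN ≈ 0.881

Under exogeneity and monotonicity, PN = (RR − 1) / RR = 1 − 1/RR.
PN = (8.38 − 1) / 8.38 = 7.38 / 8.38 ≈ 0.8807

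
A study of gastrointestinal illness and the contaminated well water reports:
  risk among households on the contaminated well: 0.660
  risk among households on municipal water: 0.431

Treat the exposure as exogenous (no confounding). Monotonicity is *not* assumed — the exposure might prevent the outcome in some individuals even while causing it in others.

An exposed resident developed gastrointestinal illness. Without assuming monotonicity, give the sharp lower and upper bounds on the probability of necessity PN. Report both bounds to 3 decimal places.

Let p₁ = 0.66, p₀ = 0.431.
Under exogeneity alone the bounds on PN are max{0,(p₁−p₀)/p₁} ≤ PN ≤ min{1,(1−p₀)/p₁}.
  lower = (p₁ − p₀)/p₁ = 0.229 / 0.66 ≈ 0.3470
  upper = min{1, (1 − p₀)/p₁} = 0.569 / 0.66 ≈ 0.8621

0.347 ≤ PN ≤ 0.862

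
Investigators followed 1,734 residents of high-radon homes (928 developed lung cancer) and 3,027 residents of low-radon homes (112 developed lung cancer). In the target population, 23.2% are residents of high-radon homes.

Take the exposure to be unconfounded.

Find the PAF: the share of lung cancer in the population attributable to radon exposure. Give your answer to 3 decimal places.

p₁ = P(outcome | exposed) = 928/1734 = 0.53518
p₀ = P(outcome | unexposed) = 112/3027 = 0.037
Overall risk P(Y=1) = π·p₁ + (1−π)·p₀ = 0.232×0.53518 + 0.768×0.037 = 0.15258.
Under exogeneity, PAF = [P(Y=1) − p₀] / P(Y=1).
PAF = (0.15258 − 0.037) / 0.15258 ≈ 0.7575

PAF ≈ 0.757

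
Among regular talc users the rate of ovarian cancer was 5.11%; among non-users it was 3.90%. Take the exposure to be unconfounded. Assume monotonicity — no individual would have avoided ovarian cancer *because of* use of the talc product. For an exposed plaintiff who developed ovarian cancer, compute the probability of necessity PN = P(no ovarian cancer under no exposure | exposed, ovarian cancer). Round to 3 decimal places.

p₁ = 0.0511, p₀ = 0.039.
Under exogeneity and monotonicity, PN = (p₁ − p₀) / p₁.
PN = (0.0511 − 0.039) / 0.0511 = 0.0121 / 0.0511 ≈ 0.2368

PN ≈ 0.237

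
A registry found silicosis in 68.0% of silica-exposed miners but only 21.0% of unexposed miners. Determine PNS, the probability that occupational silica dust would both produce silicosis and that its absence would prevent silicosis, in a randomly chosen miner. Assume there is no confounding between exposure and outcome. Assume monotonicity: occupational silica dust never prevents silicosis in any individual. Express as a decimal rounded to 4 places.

PNS ≈ 0.4700

p₁ = 0.68, p₀ = 0.21.
Under exogeneity and monotonicity, PNS = p₁ − p₀.
PNS = 0.68 − 0.21 = 0.47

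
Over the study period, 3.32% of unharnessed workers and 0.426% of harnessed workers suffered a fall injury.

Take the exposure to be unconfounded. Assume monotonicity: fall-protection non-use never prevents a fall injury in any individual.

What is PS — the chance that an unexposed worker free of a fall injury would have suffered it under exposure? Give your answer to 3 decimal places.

p₁ = 0.0332, p₀ = 0.00426.
Under exogeneity and monotonicity, PS = (p₁ − p₀) / (1 − p₀).
PS = (0.0332 − 0.00426) / (1 − 0.00426) = 0.02894 / 0.99574 ≈ 0.0291

PS ≈ 0.029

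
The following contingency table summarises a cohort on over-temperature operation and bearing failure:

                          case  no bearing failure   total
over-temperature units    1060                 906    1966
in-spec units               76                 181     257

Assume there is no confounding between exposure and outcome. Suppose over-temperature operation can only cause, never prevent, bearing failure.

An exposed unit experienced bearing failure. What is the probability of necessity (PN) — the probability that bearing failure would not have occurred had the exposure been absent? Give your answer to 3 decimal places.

PN ≈ 0.452

p₁ = P(outcome | exposed) = 1060/1966 = 0.53917
p₀ = P(outcome | unexposed) = 76/257 = 0.29572
Under exogeneity and monotonicity, PN = (p₁ − p₀)/p₁.
PN = (0.53917 − 0.29572) / 0.53917 ≈ 0.4515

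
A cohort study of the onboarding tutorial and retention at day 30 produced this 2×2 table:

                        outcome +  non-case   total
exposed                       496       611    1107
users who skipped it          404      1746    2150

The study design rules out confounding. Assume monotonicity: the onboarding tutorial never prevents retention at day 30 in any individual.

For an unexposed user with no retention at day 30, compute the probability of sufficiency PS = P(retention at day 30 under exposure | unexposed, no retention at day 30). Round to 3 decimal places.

PS ≈ 0.320

p₁ = P(outcome | exposed) = 496/1107 = 0.44806
p₀ = P(outcome | unexposed) = 404/2150 = 0.18791
Under exogeneity and monotonicity, PS = (p₁ − p₀) / (1 − p₀).
PS = (0.44806 − 0.18791) / (1 − 0.18791) = 0.26015 / 0.81209 ≈ 0.3203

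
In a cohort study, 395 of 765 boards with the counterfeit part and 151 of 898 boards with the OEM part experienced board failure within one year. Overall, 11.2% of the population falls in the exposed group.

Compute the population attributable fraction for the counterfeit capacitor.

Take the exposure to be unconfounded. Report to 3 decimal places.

PAF ≈ 0.188

p₁ = P(outcome | exposed) = 395/765 = 0.51634
p₀ = P(outcome | unexposed) = 151/898 = 0.16815
Overall risk P(Y=1) = π·p₁ + (1−π)·p₀ = 0.112×0.51634 + 0.888×0.16815 = 0.20715.
Under exogeneity, PAF = [P(Y=1) − p₀] / P(Y=1).
PAF = (0.20715 − 0.16815) / 0.20715 ≈ 0.1883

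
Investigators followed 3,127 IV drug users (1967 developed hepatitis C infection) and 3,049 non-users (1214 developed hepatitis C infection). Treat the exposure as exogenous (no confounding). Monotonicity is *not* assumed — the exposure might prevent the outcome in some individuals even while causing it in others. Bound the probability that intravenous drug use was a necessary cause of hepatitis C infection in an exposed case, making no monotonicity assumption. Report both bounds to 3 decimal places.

p₁ = P(outcome | exposed) = 1967/3127 = 0.62904
p₀ = P(outcome | unexposed) = 1214/3049 = 0.39816
Under exogeneity alone the bounds on PN are max{0,(p₁−p₀)/p₁} ≤ PN ≤ min{1,(1−p₀)/p₁}.
  lower = (p₁ − p₀)/p₁ = 0.23087 / 0.62904 ≈ 0.3670
  upper = min{1, (1 − p₀)/p₁} = 0.60184 / 0.62904 ≈ 0.9568

0.367 ≤ PN ≤ 0.957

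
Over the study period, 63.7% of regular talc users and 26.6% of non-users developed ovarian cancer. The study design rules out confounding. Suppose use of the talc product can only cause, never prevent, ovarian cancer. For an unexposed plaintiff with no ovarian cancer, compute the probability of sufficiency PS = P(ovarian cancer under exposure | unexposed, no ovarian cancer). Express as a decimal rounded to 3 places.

p₁ = 0.637, p₀ = 0.266.
Under exogeneity and monotonicity, PS = (p₁ − p₀) / (1 − p₀).
PS = (0.637 − 0.266) / (1 − 0.266) = 0.371 / 0.734 ≈ 0.5054

PS ≈ 0.505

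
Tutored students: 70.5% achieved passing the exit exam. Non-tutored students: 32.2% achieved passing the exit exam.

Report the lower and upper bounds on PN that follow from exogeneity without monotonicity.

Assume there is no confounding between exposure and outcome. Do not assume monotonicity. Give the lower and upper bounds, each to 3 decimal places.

0.543 ≤ PN ≤ 0.962

p₁ = 0.705, p₀ = 0.322.
Under exogeneity alone the bounds on PN are max{0,(p₁−p₀)/p₁} ≤ PN ≤ min{1,(1−p₀)/p₁}.
  lower = (p₁ − p₀)/p₁ = 0.383 / 0.705 ≈ 0.5433
  upper = min{1, (1 − p₀)/p₁} = 0.678 / 0.705 ≈ 0.9617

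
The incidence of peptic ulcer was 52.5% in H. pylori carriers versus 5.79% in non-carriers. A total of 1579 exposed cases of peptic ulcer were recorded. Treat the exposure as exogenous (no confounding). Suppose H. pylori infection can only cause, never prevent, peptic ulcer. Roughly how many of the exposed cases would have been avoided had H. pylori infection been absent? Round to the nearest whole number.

about 1405 cases

p₁ = 0.525, p₀ = 0.0579.
PN = (p₁ − p₀)/p₁ = (0.525 − 0.0579) / 0.525 ≈ 0.88971.
Attributable cases ≈ PN × (exposed cases) = 0.88971 × 1579 ≈ 1404.86.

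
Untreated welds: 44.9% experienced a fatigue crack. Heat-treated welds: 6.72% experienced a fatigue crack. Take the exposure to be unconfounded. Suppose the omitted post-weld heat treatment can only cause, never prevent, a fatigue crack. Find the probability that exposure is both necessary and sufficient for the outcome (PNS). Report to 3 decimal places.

p₁ = 0.449, p₀ = 0.0672.
Under exogeneity and monotonicity, PNS = p₁ − p₀.
PNS = 0.449 − 0.0672 = 0.3818

PNS ≈ 0.382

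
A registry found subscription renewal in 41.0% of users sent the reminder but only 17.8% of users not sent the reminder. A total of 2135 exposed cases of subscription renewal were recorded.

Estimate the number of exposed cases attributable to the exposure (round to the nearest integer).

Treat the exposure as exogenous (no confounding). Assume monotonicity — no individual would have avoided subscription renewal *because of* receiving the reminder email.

about 1208 cases

p₁ = 0.41, p₀ = 0.178.
PN = (p₁ − p₀)/p₁ = (0.41 − 0.178) / 0.41 ≈ 0.56585.
Attributable cases ≈ PN × (exposed cases) = 0.56585 × 2135 ≈ 1208.10.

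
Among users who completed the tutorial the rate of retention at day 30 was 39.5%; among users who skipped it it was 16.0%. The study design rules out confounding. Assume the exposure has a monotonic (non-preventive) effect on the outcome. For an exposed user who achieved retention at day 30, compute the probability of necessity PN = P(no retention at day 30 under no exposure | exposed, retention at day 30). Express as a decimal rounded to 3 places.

p₁ = 0.395, p₀ = 0.16.
Under exogeneity and monotonicity, PN = (p₁ − p₀) / p₁.
PN = (0.395 − 0.16) / 0.395 = 0.235 / 0.395 ≈ 0.5949

PN ≈ 0.595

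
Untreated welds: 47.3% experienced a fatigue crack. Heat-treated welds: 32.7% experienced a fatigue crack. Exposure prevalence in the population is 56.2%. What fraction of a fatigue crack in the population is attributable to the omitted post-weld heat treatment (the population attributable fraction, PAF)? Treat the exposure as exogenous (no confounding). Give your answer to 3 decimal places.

PAF ≈ 0.201

p₁ = 0.473, p₀ = 0.327.
Overall risk P(Y=1) = π·p₁ + (1−π)·p₀ = 0.562×0.473 + 0.438×0.327 = 0.40905.
Under exogeneity, PAF = [P(Y=1) − p₀] / P(Y=1).
PAF = (0.40905 − 0.327) / 0.40905 ≈ 0.2006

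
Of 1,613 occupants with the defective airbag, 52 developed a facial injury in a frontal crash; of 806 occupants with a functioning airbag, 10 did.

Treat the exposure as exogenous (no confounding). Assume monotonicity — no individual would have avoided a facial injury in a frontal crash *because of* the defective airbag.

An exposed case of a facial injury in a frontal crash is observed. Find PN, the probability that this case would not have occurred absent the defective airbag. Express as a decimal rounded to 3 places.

p₁ = P(outcome | exposed) = 52/1613 = 0.032238
p₀ = P(outcome | unexposed) = 10/806 = 0.012407
Under exogeneity and monotonicity, PN = (p₁ − p₀) / p₁.
PN = (0.032238 − 0.012407) / 0.032238 = 0.019831 / 0.032238 ≈ 0.6151

PN ≈ 0.615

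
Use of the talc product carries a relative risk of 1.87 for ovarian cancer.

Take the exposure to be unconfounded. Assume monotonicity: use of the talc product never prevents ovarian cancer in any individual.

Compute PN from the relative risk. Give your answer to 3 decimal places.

PN ≈ 0.465

Under exogeneity and monotonicity, PN = (RR − 1) / RR = 1 − 1/RR.
PN = (1.87 − 1) / 1.87 = 0.87 / 1.87 ≈ 0.4652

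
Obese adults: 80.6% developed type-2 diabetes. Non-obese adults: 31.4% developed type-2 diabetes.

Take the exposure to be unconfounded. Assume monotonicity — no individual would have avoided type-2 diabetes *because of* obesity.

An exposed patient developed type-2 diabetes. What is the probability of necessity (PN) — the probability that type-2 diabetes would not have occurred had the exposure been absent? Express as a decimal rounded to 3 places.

p₁ = 0.806, p₀ = 0.314.
Under exogeneity and monotonicity, PN = (p₁ − p₀) / p₁.
PN = (0.806 − 0.314) / 0.806 = 0.492 / 0.806 ≈ 0.6104

PN ≈ 0.610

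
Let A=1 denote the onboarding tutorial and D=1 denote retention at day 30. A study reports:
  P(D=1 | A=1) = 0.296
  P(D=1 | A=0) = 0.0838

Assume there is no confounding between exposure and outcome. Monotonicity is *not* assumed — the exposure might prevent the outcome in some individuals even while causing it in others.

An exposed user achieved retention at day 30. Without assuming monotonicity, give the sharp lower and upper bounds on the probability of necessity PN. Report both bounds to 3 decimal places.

Let p₁ = 0.296, p₀ = 0.0838.
Under exogeneity alone the bounds on PN are max{0,(p₁−p₀)/p₁} ≤ PN ≤ min{1,(1−p₀)/p₁}.
  lower = (p₁ − p₀)/p₁ = 0.2122 / 0.296 ≈ 0.7169
  upper = min{1, (1 − p₀)/p₁} = 0.9162 / 0.296 ≈ 3.0953 → capped at 1

0.717 ≤ PN ≤ 1.000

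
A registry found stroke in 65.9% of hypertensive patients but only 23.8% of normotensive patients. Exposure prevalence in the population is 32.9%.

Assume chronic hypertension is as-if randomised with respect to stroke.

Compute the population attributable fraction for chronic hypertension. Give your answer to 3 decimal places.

PAF ≈ 0.368

p₁ = 0.659, p₀ = 0.238.
Overall risk P(Y=1) = π·p₁ + (1−π)·p₀ = 0.329×0.659 + 0.671×0.238 = 0.37651.
Under exogeneity, PAF = [P(Y=1) − p₀] / P(Y=1).
PAF = (0.37651 − 0.238) / 0.37651 ≈ 0.3679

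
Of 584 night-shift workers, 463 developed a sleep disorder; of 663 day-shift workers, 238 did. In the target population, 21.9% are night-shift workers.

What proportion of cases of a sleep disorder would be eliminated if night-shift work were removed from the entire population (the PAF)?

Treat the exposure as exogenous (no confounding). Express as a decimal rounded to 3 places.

p₁ = P(outcome | exposed) = 463/584 = 0.79281
p₀ = P(outcome | unexposed) = 238/663 = 0.35897
Overall risk P(Y=1) = π·p₁ + (1−π)·p₀ = 0.219×0.79281 + 0.781×0.35897 = 0.45398.
Under exogeneity, PAF = [P(Y=1) − p₀] / P(Y=1).
PAF = (0.45398 − 0.35897) / 0.45398 ≈ 0.2093

PAF ≈ 0.209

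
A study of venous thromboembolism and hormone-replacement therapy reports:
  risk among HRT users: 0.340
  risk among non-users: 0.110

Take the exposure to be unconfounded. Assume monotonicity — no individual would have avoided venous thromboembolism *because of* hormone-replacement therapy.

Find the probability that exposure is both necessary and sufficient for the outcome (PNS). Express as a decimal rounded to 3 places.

PNS ≈ 0.230

Let p₁ = 0.34, p₀ = 0.11.
Under exogeneity and monotonicity, PNS = p₁ − p₀.
PNS = 0.34 − 0.11 = 0.23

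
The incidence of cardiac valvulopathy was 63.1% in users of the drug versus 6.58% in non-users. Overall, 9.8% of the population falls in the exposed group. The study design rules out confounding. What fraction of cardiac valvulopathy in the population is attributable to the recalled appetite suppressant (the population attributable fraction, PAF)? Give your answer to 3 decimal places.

PAF ≈ 0.457

p₁ = 0.631, p₀ = 0.0658.
Overall risk P(Y=1) = π·p₁ + (1−π)·p₀ = 0.098×0.631 + 0.902×0.0658 = 0.12119.
Under exogeneity, PAF = [P(Y=1) − p₀] / P(Y=1).
PAF = (0.12119 − 0.0658) / 0.12119 ≈ 0.4570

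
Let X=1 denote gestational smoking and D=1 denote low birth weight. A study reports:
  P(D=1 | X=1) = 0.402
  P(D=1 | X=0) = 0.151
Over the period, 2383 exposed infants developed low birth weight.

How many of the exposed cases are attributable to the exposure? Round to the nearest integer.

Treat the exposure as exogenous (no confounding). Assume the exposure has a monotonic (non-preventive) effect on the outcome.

Let p₁ = 0.402, p₀ = 0.151.
PN = (p₁ − p₀)/p₁ = (0.402 − 0.151) / 0.402 ≈ 0.62438.
Attributable cases ≈ PN × (exposed cases) = 0.62438 × 2383 ≈ 1487.89.

about 1488 cases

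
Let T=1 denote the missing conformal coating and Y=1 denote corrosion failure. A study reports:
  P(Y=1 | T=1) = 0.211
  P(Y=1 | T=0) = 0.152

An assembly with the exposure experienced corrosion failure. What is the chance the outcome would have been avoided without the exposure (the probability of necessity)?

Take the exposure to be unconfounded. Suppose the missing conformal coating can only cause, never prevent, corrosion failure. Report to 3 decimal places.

Let p₁ = 0.211, p₀ = 0.152.
Under exogeneity and monotonicity, PN = (p₁ − p₀) / p₁.
PN = (0.211 − 0.152) / 0.211 = 0.059 / 0.211 ≈ 0.2796

PN ≈ 0.280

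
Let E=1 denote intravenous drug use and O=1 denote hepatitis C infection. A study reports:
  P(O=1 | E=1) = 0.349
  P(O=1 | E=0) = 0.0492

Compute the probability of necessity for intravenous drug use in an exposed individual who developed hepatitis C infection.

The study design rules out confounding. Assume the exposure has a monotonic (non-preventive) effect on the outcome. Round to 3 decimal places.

PN ≈ 0.859

Let p₁ = 0.349, p₀ = 0.0492.
Under exogeneity and monotonicity, PN = (p₁ − p₀) / p₁.
PN = (0.349 − 0.0492) / 0.349 = 0.2998 / 0.349 ≈ 0.8590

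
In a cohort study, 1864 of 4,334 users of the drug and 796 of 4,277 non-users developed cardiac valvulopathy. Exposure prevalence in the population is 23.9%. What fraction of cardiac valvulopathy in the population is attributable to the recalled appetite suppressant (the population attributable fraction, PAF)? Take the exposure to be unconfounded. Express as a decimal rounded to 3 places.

PAF ≈ 0.239

p₁ = P(outcome | exposed) = 1864/4334 = 0.43009
p₀ = P(outcome | unexposed) = 796/4277 = 0.18611
Overall risk P(Y=1) = π·p₁ + (1−π)·p₀ = 0.239×0.43009 + 0.761×0.18611 = 0.24442.
Under exogeneity, PAF = [P(Y=1) − p₀] / P(Y=1).
PAF = (0.24442 − 0.18611) / 0.24442 ≈ 0.2386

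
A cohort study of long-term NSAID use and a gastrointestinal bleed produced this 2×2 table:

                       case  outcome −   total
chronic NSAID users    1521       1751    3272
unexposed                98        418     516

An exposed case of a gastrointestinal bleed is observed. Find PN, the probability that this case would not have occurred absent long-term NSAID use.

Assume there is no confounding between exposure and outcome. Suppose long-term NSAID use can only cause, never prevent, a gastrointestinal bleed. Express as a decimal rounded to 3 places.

PN ≈ 0.591

p₁ = P(outcome | exposed) = 1521/3272 = 0.46485
p₀ = P(outcome | unexposed) = 98/516 = 0.18992
Under exogeneity and monotonicity, PN = (p₁ − p₀) / p₁.
PN = (0.46485 − 0.18992) / 0.46485 = 0.27493 / 0.46485 ≈ 0.5914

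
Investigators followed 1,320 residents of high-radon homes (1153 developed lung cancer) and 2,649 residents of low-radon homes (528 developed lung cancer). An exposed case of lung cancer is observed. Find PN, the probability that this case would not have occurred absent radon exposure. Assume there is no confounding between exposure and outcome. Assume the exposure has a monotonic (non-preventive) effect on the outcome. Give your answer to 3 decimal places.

PN ≈ 0.772

p₁ = P(outcome | exposed) = 1153/1320 = 0.87348
p₀ = P(outcome | unexposed) = 528/2649 = 0.19932
Under exogeneity and monotonicity, PN = (p₁ − p₀) / p₁.
PN = (0.87348 − 0.19932) / 0.87348 = 0.67416 / 0.87348 ≈ 0.7718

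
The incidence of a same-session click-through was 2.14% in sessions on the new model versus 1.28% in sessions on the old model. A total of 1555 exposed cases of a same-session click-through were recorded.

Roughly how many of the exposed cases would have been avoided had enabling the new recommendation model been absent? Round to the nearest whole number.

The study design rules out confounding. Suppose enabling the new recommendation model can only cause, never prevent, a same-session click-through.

p₁ = 0.0214, p₀ = 0.0128.
PN = (p₁ − p₀)/p₁ = (0.0214 − 0.0128) / 0.0214 ≈ 0.40187.
Attributable cases ≈ PN × (exposed cases) = 0.40187 × 1555 ≈ 624.91.

about 625 cases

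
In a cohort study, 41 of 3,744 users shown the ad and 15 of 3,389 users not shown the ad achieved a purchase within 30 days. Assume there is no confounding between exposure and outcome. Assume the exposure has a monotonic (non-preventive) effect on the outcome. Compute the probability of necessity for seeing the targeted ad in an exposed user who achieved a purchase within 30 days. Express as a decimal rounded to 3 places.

p₁ = P(outcome | exposed) = 41/3744 = 0.010951
p₀ = P(outcome | unexposed) = 15/3389 = 0.0044261
Under exogeneity and monotonicity, PN = (p₁ − p₀) / p₁.
PN = (0.010951 − 0.0044261) / 0.010951 = 0.0065248 / 0.010951 ≈ 0.5958

PN ≈ 0.596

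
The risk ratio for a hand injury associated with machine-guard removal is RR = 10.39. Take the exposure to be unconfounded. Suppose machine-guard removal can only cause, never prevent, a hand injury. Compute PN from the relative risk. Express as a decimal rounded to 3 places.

Under exogeneity and monotonicity, PN = (RR − 1) / RR = 1 − 1/RR.
PN = (10.39 − 1) / 10.39 = 9.39 / 10.39 ≈ 0.9038

PN ≈ 0.904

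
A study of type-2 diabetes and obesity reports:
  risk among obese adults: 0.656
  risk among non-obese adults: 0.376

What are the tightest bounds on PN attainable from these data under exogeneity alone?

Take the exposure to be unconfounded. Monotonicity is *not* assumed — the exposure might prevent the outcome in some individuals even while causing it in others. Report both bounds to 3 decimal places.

Let p₁ = 0.656, p₀ = 0.376.
Under exogeneity alone the bounds on PN are max{0,(p₁−p₀)/p₁} ≤ PN ≤ min{1,(1−p₀)/p₁}.
  lower = (p₁ − p₀)/p₁ = 0.28 / 0.656 ≈ 0.4268
  upper = min{1, (1 − p₀)/p₁} = 0.624 / 0.656 ≈ 0.9512

0.427 ≤ PN ≤ 0.951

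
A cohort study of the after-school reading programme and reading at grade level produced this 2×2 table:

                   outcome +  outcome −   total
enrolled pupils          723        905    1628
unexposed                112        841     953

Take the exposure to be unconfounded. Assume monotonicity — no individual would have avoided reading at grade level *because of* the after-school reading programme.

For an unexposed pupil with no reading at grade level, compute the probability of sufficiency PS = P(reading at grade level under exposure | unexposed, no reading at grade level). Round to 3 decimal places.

PS ≈ 0.370

p₁ = P(outcome | exposed) = 723/1628 = 0.4441
p₀ = P(outcome | unexposed) = 112/953 = 0.11752
Under exogeneity and monotonicity, PS = (p₁ − p₀) / (1 − p₀).
PS = (0.4441 − 0.11752) / (1 − 0.11752) = 0.32658 / 0.88248 ≈ 0.3701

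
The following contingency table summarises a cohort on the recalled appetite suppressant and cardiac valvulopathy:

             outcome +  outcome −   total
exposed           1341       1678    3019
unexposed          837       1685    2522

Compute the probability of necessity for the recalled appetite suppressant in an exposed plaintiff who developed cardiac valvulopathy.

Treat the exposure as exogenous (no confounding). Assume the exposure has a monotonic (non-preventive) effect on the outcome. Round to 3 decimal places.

p₁ = P(outcome | exposed) = 1341/3019 = 0.44419
p₀ = P(outcome | unexposed) = 837/2522 = 0.33188
Under exogeneity and monotonicity, PN = (p₁ − p₀) / p₁.
PN = (0.44419 − 0.33188) / 0.44419 = 0.11231 / 0.44419 ≈ 0.2528

PN ≈ 0.253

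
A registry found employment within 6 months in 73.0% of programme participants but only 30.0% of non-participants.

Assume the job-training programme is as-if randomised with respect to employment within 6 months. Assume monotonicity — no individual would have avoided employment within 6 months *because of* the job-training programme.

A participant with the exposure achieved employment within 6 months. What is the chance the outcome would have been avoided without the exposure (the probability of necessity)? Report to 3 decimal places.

PN ≈ 0.589

p₁ = 0.73, p₀ = 0.3.
Under exogeneity and monotonicity, PN = (p₁ − p₀) / p₁.
PN = (0.73 − 0.3) / 0.73 = 0.43 / 0.73 ≈ 0.5890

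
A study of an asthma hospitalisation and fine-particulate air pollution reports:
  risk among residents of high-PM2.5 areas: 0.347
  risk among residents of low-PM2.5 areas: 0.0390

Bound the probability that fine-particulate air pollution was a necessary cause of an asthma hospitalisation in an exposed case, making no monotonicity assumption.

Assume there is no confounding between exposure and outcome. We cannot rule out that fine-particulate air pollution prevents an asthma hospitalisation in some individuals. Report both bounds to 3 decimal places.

0.888 ≤ PN ≤ 1.000

Let p₁ = 0.347, p₀ = 0.039.
Under exogeneity alone the bounds on PN are max{0,(p₁−p₀)/p₁} ≤ PN ≤ min{1,(1−p₀)/p₁}.
  lower = (p₁ − p₀)/p₁ = 0.308 / 0.347 ≈ 0.8876
  upper = min{1, (1 − p₀)/p₁} = 0.961 / 0.347 ≈ 2.7695 → capped at 1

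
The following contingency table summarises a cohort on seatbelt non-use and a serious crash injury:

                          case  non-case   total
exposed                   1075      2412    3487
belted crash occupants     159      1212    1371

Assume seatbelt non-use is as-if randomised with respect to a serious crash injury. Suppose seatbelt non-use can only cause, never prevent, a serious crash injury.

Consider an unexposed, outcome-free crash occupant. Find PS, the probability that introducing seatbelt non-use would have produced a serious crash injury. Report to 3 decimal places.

p₁ = P(outcome | exposed) = 1075/3487 = 0.30829
p₀ = P(outcome | unexposed) = 159/1371 = 0.11597
Under exogeneity and monotonicity, PS = (p₁ − p₀)/(1 − p₀).
PS = (0.30829 − 0.11597) / 0.88403 ≈ 0.2175

PS ≈ 0.218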